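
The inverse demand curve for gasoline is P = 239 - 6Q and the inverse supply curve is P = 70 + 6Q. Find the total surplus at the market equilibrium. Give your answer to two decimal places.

Setting demand equal to supply, 169 = 12Q, so Q* = 14.0833 and P* = 154.5.
Total surplus is the full triangle between the curves from 0 to Q*: (1/2)(14.0833)(239 - 70) = 1190.0417.

1190.04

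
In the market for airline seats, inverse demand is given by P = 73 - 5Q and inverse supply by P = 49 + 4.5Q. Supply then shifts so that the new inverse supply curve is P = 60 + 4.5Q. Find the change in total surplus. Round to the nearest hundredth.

-21.42

Initial equilibrium: Q_0 = 2.5263, P_0 = 60.3684; CS_0 = (1/2)(2.5263)(12.6316) = 15.9557, PS_0 = (1/2)(2.5263)(11.3684) = 14.3601.
New equilibrium: 73 - 5Q = 60 + 4.5Q gives Q_1 = 1.3684, P_1 = 66.1579; CS_1 = 4.6814, PS_1 = 4.2133.
Change in total surplus = (4.6814 + 4.2133) - (15.9557 + 14.3601) = -21.4211.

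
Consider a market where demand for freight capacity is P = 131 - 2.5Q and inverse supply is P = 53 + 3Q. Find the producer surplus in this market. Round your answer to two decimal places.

301.69

Equilibrium: 131 - 2.5Q = 53 + 3Q, so Q* = 14.1818 and P* = 95.5455.
The supply curve's price intercept is 53, so PS = (1/2)(Q*)(P* - 53) = (1/2)(14.1818)(42.5455) = 301.686.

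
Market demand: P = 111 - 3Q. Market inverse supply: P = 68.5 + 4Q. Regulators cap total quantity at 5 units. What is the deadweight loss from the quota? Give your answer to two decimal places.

Without the quota, 111 - 3Q = 68.5 + 4Q gives Q* = 6.0714.
At Q = 5 the demand price is 111 - 3(5) = 96 and the supply price is 68.5 + 4(5) = 88.5.
Deadweight loss is the triangle between the curves from 5 to 6.0714: (1/2)(96 - 88.5)(6.0714 - 5) = 4.0179.

4.02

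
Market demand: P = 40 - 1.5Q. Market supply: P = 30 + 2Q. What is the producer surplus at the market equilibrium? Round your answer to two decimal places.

8.16

Set 40 - 1.5Q = 30 + 2Q, which gives 10 = 3.5Q, so Q* = 2.8571 and P* = 40 - 1.5(2.8571) = 35.7143.
Producer surplus is the triangle above supply below P*: (1/2)(2.8571)(35.7143 - 30) = (1/2)(2.8571)(5.7143) = 8.1633.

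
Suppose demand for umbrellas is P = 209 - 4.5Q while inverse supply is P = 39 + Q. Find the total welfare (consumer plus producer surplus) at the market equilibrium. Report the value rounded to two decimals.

2627.27

Set 209 - 4.5Q = 39 + Q, which gives 170 = 5.5Q, so Q* = 30.9091 and P* = 209 - 4.5(30.9091) = 69.9091.
Total surplus is the full triangle between the curves from 0 to Q*: (1/2)(30.9091)(209 - 39) = 2627.2727.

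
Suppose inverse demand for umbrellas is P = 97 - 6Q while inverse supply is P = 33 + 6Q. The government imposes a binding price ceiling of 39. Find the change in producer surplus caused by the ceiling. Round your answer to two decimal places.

Free-market equilibrium: 97 - 6Q = 33 + 6Q gives Q* = 5.3333, P* = 65.
At P = 39, sellers supply (39 - 33)/6 = 1 while buyers want more, so the quantity traded is 1 at price 39.
PS goes from (1/2)(5.3333)(32) = 85.3333 to 3 (computed as (39 - 33)(1) - (1/2)(6)(1)^2), a change of -82.3333.

-82.33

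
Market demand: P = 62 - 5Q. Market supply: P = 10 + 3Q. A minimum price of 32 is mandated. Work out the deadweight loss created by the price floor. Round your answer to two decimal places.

Without the control, 62 - 5Q = 10 + 3Q so Q* = 6.5 and P* = 29.5.
At the floor price 32, quantity demanded is (62 - 32)/5 = 6; demand is the short side, so Q = 6 trades at P = 32.
The lost-trades triangle has base Q* - 6 = 0.5 and height equal to the gap between the curves at Q = 6, which is 32 - 28 = 4. DWL = (1/2)(0.5)(4) = 1.

1.00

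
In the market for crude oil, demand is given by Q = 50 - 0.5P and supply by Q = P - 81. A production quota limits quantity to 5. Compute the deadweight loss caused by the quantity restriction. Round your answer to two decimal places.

2.67

Rewriting demand in inverse form: P = 100 - 2Q.
Rewriting supply in inverse form: P = 81 + Q.
Without the quota, 100 - 2Q = 81 + Q gives Q* = 6.3333.
At Q = 5 the demand price is 100 - 2(5) = 90 and the supply price is 81 + (5) = 86.
Deadweight loss is the triangle between the curves from 5 to 6.3333: (1/2)(90 - 86)(6.3333 - 5) = 2.6667.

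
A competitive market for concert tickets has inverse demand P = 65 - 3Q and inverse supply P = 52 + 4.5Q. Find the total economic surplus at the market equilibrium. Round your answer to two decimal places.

Equilibrium: 65 - 3Q = 52 + 4.5Q, so Q* = 1.7333 and P* = 59.8.
Total surplus is the full triangle between the curves from 0 to Q*: (1/2)(1.7333)(65 - 52) = 11.2667.

11.27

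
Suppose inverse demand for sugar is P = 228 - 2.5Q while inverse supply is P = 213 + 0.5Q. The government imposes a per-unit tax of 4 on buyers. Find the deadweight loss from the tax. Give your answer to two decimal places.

2.67

Without the tax, 228 - 2.5Q = 213 + 0.5Q so Q* = 5 and P* = 215.5.
A tax on buyers shifts demand down by 4: (228 - 4) - 2.5Q = 213 + 0.5Q, so Q_t = 3.6667. Buyers pay P_b = 218.8333; sellers receive P_s = P_b - 4 = 214.8333.
The welfare triangle lost has base Q* - Q_t = 1.3333 and height t = 4, so DWL = (1/2)(1.3333)(4) = 2.6667.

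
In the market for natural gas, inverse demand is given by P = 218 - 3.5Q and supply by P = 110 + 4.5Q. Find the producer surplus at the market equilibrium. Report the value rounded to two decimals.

Equilibrium: 218 - 3.5Q = 110 + 4.5Q, so Q* = 13.5 and P* = 170.75.
Producer surplus is the triangle above supply below P*: (1/2)(13.5)(170.75 - 110) = (1/2)(13.5)(60.75) = 410.0625.

410.06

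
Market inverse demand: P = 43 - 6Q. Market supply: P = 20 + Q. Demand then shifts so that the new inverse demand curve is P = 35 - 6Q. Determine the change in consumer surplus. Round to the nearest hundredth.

Initial equilibrium: Q_0 = 3.2857, P_0 = 23.2857; CS_0 = (1/2)(3.2857)(19.7143) = 32.3878, PS_0 = (1/2)(3.2857)(3.2857) = 5.398.
New equilibrium: 35 - 6Q = 20 + Q gives Q_1 = 2.1429, P_1 = 22.1429; CS_1 = 13.7755, PS_1 = 2.2959.
Change in consumer surplus = 13.7755 - 32.3878 = -18.6122.

-18.61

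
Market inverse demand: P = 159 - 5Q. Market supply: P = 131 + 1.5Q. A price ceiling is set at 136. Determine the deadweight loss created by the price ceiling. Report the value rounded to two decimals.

Free-market equilibrium: 159 - 5Q = 131 + 1.5Q gives Q* = 4.3077, P* = 137.4615.
At the ceiling price 136, quantity supplied is (136 - 131)/1.5 = 3.3333; supply is the short side, so Q = 3.3333 trades at P = 136.
The lost-trades triangle has base Q* - 3.3333 = 0.9744 and height equal to the gap between the curves at Q = 3.3333, which is 142.3333 - 136 = 6.3333. DWL = (1/2)(0.9744)(6.3333) = 3.0855.

3.09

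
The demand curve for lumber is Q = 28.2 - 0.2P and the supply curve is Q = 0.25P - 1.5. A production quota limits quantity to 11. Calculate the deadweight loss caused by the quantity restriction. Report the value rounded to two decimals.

72.00

Rewriting demand in inverse form: P = 141 - 5Q.
Rewriting supply in inverse form: P = 6 + 4Q.
Without the quota, 141 - 5Q = 6 + 4Q gives Q* = 15.
At Q = 11 the demand price is 141 - 5(11) = 86 and the supply price is 6 + 4(11) = 50.
DWL = (1/2)(gap between curves at 11) x (Q* - 11) = (1/2)(36)(4) = 72.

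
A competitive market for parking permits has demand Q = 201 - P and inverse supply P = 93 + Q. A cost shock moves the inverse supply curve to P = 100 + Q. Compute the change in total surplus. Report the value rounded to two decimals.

Rewriting demand in inverse form: P = 201 - Q.
Initial equilibrium: Q_0 = 54, P_0 = 147; CS_0 = (1/2)(54)(54) = 1458, PS_0 = (1/2)(54)(54) = 1458.
New equilibrium: 201 - Q = 100 + Q gives Q_1 = 50.5, P_1 = 150.5; CS_1 = 1275.125, PS_1 = 1275.125.
Change in total surplus = (1275.125 + 1275.125) - (1458 + 1458) = -365.75.

-365.75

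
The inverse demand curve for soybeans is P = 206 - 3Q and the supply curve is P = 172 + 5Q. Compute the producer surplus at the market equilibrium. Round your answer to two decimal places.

Set 206 - 3Q = 172 + 5Q, which gives 34 = 8Q, so Q* = 4.25 and P* = 206 - 3(4.25) = 193.25.
PS is the area between P* and the supply curve from 0 to Q*: (1/2)(4.25)(21.25) = 45.1562.

45.16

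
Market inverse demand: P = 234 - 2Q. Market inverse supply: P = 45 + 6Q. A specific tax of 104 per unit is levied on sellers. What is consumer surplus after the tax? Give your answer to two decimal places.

Without the tax, 234 - 2Q = 45 + 6Q so Q* = 23.625 and P* = 186.75.
A tax on sellers shifts supply up by 104: 234 - 2Q = 45 + 6Q + 104, so Q_t = 10.625. Buyers pay P_b = 212.75; sellers receive P_s = P_b - 104 = 108.75.
Consumer surplus is the triangle under demand above P_b: (1/2)(10.625)(234 - 212.75) = 112.8906.

112.89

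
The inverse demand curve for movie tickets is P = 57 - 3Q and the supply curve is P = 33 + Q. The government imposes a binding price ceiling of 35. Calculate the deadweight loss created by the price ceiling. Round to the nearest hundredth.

Free-market equilibrium: 57 - 3Q = 33 + Q gives Q* = 6, P* = 39.
At P = 35, sellers supply (35 - 33)/1 = 2 while buyers want more, so the quantity traded is 2 at price 35.
At Q = 2 the demand price is 51 and the supply price is 35. Deadweight loss is the triangle between the curves from 2 to 6: (1/2)(51 - 35)(6 - 2) = 32.

32.00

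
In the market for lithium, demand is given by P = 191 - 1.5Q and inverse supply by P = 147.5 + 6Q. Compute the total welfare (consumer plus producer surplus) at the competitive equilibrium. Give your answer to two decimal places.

126.15

Setting demand equal to supply, 43.5 = 7.5Q, so Q* = 5.8 and P* = 182.3.
CS = (1/2)(5.8)(8.7) = 25.23 and PS = (1/2)(5.8)(34.8) = 100.92, so total surplus = 126.15.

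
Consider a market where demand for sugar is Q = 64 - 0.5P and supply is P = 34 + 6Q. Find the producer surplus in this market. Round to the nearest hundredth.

Rewriting demand in inverse form: P = 128 - 2Q.
Set 128 - 2Q = 34 + 6Q, which gives 94 = 8Q, so Q* = 11.75 and P* = 128 - 2(11.75) = 104.5.
PS is the area between P* and the supply curve from 0 to Q*: (1/2)(11.75)(70.5) = 414.1875.

414.19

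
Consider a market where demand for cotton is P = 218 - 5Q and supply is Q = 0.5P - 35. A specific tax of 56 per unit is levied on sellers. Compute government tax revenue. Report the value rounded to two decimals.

736.00

Rewriting supply in inverse form: P = 70 + 2Q.
Pre-tax equilibrium: 218 - 5Q = 70 + 2Q gives Q* = 21.1429, P* = 112.2857.
With the tax, sellers need 56 more per unit: 218 - 5Q = 70 + 2Q + 56, so Q_t = 13.1429. Buyers pay P_b = 152.2857; sellers receive P_s = P_b - 56 = 96.2857.
Tax revenue = t x Q_t = 56 x 13.1429 = 736.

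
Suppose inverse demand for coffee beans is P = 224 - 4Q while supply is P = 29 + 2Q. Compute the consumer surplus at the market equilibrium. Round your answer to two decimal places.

Equilibrium: 224 - 4Q = 29 + 2Q, so Q* = 32.5 and P* = 94.
The demand choke price is 224, so CS = (1/2)(Q*)(224 - P*) = (1/2)(32.5)(130) = 2112.5.

2112.50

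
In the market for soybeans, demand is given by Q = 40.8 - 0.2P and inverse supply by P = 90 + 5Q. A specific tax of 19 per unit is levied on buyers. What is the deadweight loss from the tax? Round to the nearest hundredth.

Rewriting demand in inverse form: P = 204 - 5Q.
Without the tax, 204 - 5Q = 90 + 5Q so Q* = 11.4 and P* = 147.
A tax on buyers shifts demand down by 19: (204 - 19) - 5Q = 90 + 5Q, so Q_t = 9.5. Buyers pay P_b = 156.5; sellers receive P_s = P_b - 19 = 137.5.
Deadweight loss is the triangle between the curves from Q_t to Q*: (1/2)(11.4 - 9.5)(19) = 18.05.

18.05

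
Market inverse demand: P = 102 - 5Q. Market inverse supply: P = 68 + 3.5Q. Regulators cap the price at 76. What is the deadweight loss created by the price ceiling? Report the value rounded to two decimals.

12.49

Without the control, 102 - 5Q = 68 + 3.5Q so Q* = 4 and P* = 82.
At the ceiling price 76, quantity supplied is (76 - 68)/3.5 = 2.2857; supply is the short side, so Q = 2.2857 trades at P = 76.
At Q = 2.2857 the demand price is 90.5714 and the supply price is 76. Deadweight loss is the triangle between the curves from 2.2857 to 4: (1/2)(90.5714 - 76)(4 - 2.2857) = 12.4898.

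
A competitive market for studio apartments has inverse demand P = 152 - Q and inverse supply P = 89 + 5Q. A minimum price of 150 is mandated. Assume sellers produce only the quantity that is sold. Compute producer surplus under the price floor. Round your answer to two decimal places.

Without the control, 152 - Q = 89 + 5Q so Q* = 10.5 and P* = 141.5.
At the floor price 150, quantity demanded is (152 - 150)/1 = 2; demand is the short side, so Q = 2 trades at P = 150.
The supply price at Q = 2 is 99. PS is the trapezoid between 150 and supply over [0, 2]: (1/2)[(150 - 89) + (150 - 99)](2) = 112.

112.00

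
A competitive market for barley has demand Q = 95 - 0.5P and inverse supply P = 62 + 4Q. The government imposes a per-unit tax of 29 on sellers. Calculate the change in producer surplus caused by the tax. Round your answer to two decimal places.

Rewriting demand in inverse form: P = 190 - 2Q.
Without the tax, 190 - 2Q = 62 + 4Q so Q* = 21.3333 and P* = 147.3333.
With the tax, sellers need 29 more per unit: 190 - 2Q = 62 + 4Q + 29, so Q_t = 16.5. Buyers pay P_b = 157; sellers receive P_s = P_b - 29 = 128.
Producers lose the trapezoid between P_s and P* out to Q_t plus the triangle from Q_t to Q*: change in PS = 544.5 - 910.2222 = -365.7222.

-365.72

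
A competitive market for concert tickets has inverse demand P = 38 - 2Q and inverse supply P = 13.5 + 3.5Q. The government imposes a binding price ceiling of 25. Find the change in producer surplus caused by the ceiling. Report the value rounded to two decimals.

Without the control, 38 - 2Q = 13.5 + 3.5Q so Q* = 4.4545 and P* = 29.0909.
At the ceiling price 25, quantity supplied is (25 - 13.5)/3.5 = 3.2857; supply is the short side, so Q = 3.2857 trades at P = 25.
PS goes from (1/2)(4.4545)(15.5909) = 34.7252 to 18.8929 (computed as (25 - 13.5)(3.2857) - (1/2)(3.5)(3.2857)^2), a change of -15.8323.

-15.83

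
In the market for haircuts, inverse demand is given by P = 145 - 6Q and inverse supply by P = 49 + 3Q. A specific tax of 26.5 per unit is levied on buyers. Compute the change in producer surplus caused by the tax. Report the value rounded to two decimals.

Pre-tax equilibrium: 145 - 6Q = 49 + 3Q gives Q* = 10.6667, P* = 81.
With the tax, buyers' net willingness to pay falls by 26.5: (145 - 26.5) - 6Q = 49 + 3Q, so Q_t = 7.7222. Buyers pay P_b = 98.6667; sellers receive P_s = P_b - 26.5 = 72.1667.
Producers lose the trapezoid between P_s and P* out to Q_t plus the triangle from Q_t to Q*: change in PS = 89.4491 - 170.6667 = -81.2176.

-81.22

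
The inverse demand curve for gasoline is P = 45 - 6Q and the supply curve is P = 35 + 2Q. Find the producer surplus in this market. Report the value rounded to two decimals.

Set 45 - 6Q = 35 + 2Q, which gives 10 = 8Q, so Q* = 1.25 and P* = 45 - 6(1.25) = 37.5.
Producer surplus is the triangle above supply below P*: (1/2)(1.25)(37.5 - 35) = (1/2)(1.25)(2.5) = 1.5625.

1.56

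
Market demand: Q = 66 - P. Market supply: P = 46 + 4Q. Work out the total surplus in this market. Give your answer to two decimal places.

40.00

Rewriting demand in inverse form: P = 66 - Q.
Equilibrium: 66 - Q = 46 + 4Q, so Q* = 4 and P* = 62.
CS = (1/2)(4)(4) = 8 and PS = (1/2)(4)(16) = 32, so total surplus = 40.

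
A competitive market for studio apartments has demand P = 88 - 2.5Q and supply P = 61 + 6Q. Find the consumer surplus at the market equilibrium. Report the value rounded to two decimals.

Equilibrium: 88 - 2.5Q = 61 + 6Q, so Q* = 3.1765 and P* = 80.0588.
The demand choke price is 88, so CS = (1/2)(Q*)(88 - P*) = (1/2)(3.1765)(7.9412) = 12.6125.

12.61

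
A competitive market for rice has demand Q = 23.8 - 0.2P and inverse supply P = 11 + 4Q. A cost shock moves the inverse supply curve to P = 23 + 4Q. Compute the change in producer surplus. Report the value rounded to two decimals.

Rewriting demand in inverse form: P = 119 - 5Q.
Initial equilibrium: Q_0 = 12, P_0 = 59; CS_0 = (1/2)(12)(60) = 360, PS_0 = (1/2)(12)(48) = 288.
New equilibrium: 119 - 5Q = 23 + 4Q gives Q_1 = 10.6667, P_1 = 65.6667; CS_1 = 284.4444, PS_1 = 227.5556.
Change in producer surplus = 227.5556 - 288 = -60.4444.

-60.44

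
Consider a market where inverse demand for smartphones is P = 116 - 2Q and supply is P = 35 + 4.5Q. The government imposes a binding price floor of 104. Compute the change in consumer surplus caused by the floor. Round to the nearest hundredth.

Free-market equilibrium: 116 - 2Q = 35 + 4.5Q gives Q* = 12.4615, P* = 91.0769.
At P = 104, buyers demand (116 - 104)/2 = 6 while sellers would supply more, so the quantity traded is 6 at price 104.
CS goes from (1/2)(12.4615)(24.9231) = 155.2899 to 36 (computed as (116 - 104)(6) - (1/2)(2)(6)^2), a change of -119.2899.

-119.29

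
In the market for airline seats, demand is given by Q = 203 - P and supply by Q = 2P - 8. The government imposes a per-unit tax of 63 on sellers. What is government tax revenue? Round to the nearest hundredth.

Rewriting demand in inverse form: P = 203 - Q.
Rewriting supply in inverse form: P = 4 + 0.5Q.
Without the tax, 203 - Q = 4 + 0.5Q so Q* = 132.6667 and P* = 70.3333.
With the tax, sellers need 63 more per unit: 203 - Q = 4 + 0.5Q + 63, so Q_t = 90.6667. Buyers pay P_b = 112.3333; sellers receive P_s = P_b - 63 = 49.3333.
Revenue is the tax times quantity traded: 63 x 90.6667 = 5712.

5712.00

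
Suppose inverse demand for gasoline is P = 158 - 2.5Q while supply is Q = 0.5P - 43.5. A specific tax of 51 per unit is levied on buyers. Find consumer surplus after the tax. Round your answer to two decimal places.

24.69

Rewriting supply in inverse form: P = 87 + 2Q.
Pre-tax equilibrium: 158 - 2.5Q = 87 + 2Q gives Q* = 15.7778, P* = 118.5556.
A tax on buyers shifts demand down by 51: (158 - 51) - 2.5Q = 87 + 2Q, so Q_t = 4.4444. Buyers pay P_b = 146.8889; sellers receive P_s = P_b - 51 = 95.8889.
CS = (1/2)(Q_t)(158 - P_b) = (1/2)(4.4444)(11.1111) = 24.6914.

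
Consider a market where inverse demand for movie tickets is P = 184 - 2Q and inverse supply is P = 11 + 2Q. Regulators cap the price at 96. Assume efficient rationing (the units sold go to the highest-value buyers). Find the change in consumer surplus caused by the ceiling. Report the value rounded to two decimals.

63.19

Without the control, 184 - 2Q = 11 + 2Q so Q* = 43.25 and P* = 97.5.
At the ceiling price 96, quantity supplied is (96 - 11)/2 = 42.5; supply is the short side, so Q = 42.5 trades at P = 96.
CS goes from (1/2)(43.25)(86.5) = 1870.5625 to 1933.75 (computed as (184 - 96)(42.5) - (1/2)(2)(42.5)^2), a change of 63.1875.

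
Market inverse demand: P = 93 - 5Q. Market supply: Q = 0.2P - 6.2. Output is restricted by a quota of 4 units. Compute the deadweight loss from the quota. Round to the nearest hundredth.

Rewriting supply in inverse form: P = 31 + 5Q.
Without the quota, 93 - 5Q = 31 + 5Q gives Q* = 6.2.
At Q = 4 the demand price is 93 - 5(4) = 73 and the supply price is 31 + 5(4) = 51.
Deadweight loss is the triangle between the curves from 4 to 6.2: (1/2)(73 - 51)(6.2 - 4) = 24.2.

24.20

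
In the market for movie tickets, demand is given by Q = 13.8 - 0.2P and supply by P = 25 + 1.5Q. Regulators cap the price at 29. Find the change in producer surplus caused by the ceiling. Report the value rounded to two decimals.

Rewriting demand in inverse form: P = 69 - 5Q.
Free-market equilibrium: 69 - 5Q = 25 + 1.5Q gives Q* = 6.7692, P* = 35.1538.
At the ceiling price 29, quantity supplied is (29 - 25)/1.5 = 2.6667; supply is the short side, so Q = 2.6667 trades at P = 29.
PS goes from (1/2)(6.7692)(10.1538) = 34.3669 to 5.3333 (computed as (29 - 25)(2.6667) - (1/2)(1.5)(2.6667)^2), a change of -29.0335.

-29.03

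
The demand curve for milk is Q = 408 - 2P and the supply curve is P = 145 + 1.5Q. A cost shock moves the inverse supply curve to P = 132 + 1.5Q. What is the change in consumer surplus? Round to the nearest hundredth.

Rewriting demand in inverse form: P = 204 - 0.5Q.
Initial equilibrium: Q_0 = 29.5, P_0 = 189.25; CS_0 = (1/2)(29.5)(14.75) = 217.5625, PS_0 = (1/2)(29.5)(44.25) = 652.6875.
New equilibrium: 204 - 0.5Q = 132 + 1.5Q gives Q_1 = 36, P_1 = 186; CS_1 = 324, PS_1 = 972.
Change in consumer surplus = 324 - 217.5625 = 106.4375.

106.44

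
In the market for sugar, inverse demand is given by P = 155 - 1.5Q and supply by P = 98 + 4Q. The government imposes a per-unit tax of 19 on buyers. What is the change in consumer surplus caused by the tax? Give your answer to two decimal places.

Without the tax, 155 - 1.5Q = 98 + 4Q so Q* = 10.3636 and P* = 139.4545.
With the tax, buyers' net willingness to pay falls by 19: (155 - 19) - 1.5Q = 98 + 4Q, so Q_t = 6.9091. Buyers pay P_b = 144.6364; sellers receive P_s = P_b - 19 = 125.6364.
CS falls from (1/2)(10.3636)(15.5455) = 80.5537 to (1/2)(6.9091)(10.3636) = 35.8017, a change of -44.7521.

-44.75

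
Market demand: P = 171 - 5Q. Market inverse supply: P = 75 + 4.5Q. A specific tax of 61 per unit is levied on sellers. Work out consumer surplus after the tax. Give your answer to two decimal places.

33.93

Without the tax, 171 - 5Q = 75 + 4.5Q so Q* = 10.1053 and P* = 120.4737.
A tax on sellers shifts supply up by 61: 171 - 5Q = 75 + 4.5Q + 61, so Q_t = 3.6842. Buyers pay P_b = 152.5789; sellers receive P_s = P_b - 61 = 91.5789.
Consumer surplus is the triangle under demand above P_b: (1/2)(3.6842)(171 - 152.5789) = 33.9335.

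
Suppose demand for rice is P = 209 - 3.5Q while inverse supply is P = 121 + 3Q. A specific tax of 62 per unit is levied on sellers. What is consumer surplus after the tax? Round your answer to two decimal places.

Without the tax, 209 - 3.5Q = 121 + 3Q so Q* = 13.5385 and P* = 161.6154.
A tax on sellers shifts supply up by 62: 209 - 3.5Q = 121 + 3Q + 62, so Q_t = 4. Buyers pay P_b = 195; sellers receive P_s = P_b - 62 = 133.
CS = (1/2)(Q_t)(209 - P_b) = (1/2)(4)(14) = 28.

28.00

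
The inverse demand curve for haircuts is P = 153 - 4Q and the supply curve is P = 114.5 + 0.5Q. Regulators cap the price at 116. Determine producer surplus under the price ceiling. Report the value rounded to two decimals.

2.25

Free-market equilibrium: 153 - 4Q = 114.5 + 0.5Q gives Q* = 8.5556, P* = 118.7778.
At P = 116, sellers supply (116 - 114.5)/0.5 = 3 while buyers want more, so the quantity traded is 3 at price 116.
PS is the triangle above supply below 116: (1/2)(3)(116 - 114.5) = 2.25.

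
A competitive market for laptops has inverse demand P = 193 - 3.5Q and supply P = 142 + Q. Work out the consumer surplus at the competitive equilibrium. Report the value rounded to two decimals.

224.78

Set 193 - 3.5Q = 142 + Q, which gives 51 = 4.5Q, so Q* = 11.3333 and P* = 193 - 3.5(11.3333) = 153.3333.
The demand choke price is 193, so CS = (1/2)(Q*)(193 - P*) = (1/2)(11.3333)(39.6667) = 224.7778.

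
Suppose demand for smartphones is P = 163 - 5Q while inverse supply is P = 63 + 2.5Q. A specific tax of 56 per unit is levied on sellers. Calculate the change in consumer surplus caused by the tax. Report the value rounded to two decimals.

-358.40

Pre-tax equilibrium: 163 - 5Q = 63 + 2.5Q gives Q* = 13.3333, P* = 96.3333.
With the tax, sellers need 56 more per unit: 163 - 5Q = 63 + 2.5Q + 56, so Q_t = 5.8667. Buyers pay P_b = 133.6667; sellers receive P_s = P_b - 56 = 77.6667.
CS falls from (1/2)(13.3333)(66.6667) = 444.4444 to (1/2)(5.8667)(29.3333) = 86.0444, a change of -358.4.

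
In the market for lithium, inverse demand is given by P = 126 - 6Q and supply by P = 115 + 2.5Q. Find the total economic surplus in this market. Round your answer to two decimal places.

7.12

Setting demand equal to supply, 11 = 8.5Q, so Q* = 1.2941 and P* = 118.2353.
Total surplus is the full triangle between the curves from 0 to Q*: (1/2)(1.2941)(126 - 115) = 7.1176.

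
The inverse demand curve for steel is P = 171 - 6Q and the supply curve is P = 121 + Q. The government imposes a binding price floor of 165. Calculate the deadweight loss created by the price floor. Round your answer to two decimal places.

132.07

Without the control, 171 - 6Q = 121 + Q so Q* = 7.1429 and P* = 128.1429.
At the floor price 165, quantity demanded is (171 - 165)/6 = 1; demand is the short side, so Q = 1 trades at P = 165.
The lost-trades triangle has base Q* - 1 = 6.1429 and height equal to the gap between the curves at Q = 1, which is 165 - 122 = 43. DWL = (1/2)(6.1429)(43) = 132.0714.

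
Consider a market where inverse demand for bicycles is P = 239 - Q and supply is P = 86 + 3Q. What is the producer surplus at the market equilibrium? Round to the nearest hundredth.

2194.59

Setting demand equal to supply, 153 = 4Q, so Q* = 38.25 and P* = 200.75.
Producer surplus is the triangle above supply below P*: (1/2)(38.25)(200.75 - 86) = (1/2)(38.25)(114.75) = 2194.5938.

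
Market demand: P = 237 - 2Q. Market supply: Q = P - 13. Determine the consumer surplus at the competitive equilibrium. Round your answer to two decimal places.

5575.11

Rewriting supply in inverse form: P = 13 + Q.
Equilibrium: 237 - 2Q = 13 + Q, so Q* = 74.6667 and P* = 87.6667.
Consumer surplus is the triangle under demand above P*: (1/2)(74.6667)(237 - 87.6667) = (1/2)(74.6667)(149.3333) = 5575.1111.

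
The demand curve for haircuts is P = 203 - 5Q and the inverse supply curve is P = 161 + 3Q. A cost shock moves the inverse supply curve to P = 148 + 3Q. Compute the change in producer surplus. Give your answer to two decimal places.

29.55

Initial equilibrium: Q_0 = 5.25, P_0 = 176.75; CS_0 = (1/2)(5.25)(26.25) = 68.9062, PS_0 = (1/2)(5.25)(15.75) = 41.3438.
New equilibrium: 203 - 5Q = 148 + 3Q gives Q_1 = 6.875, P_1 = 168.625; CS_1 = 118.1641, PS_1 = 70.8984.
Change in producer surplus = 70.8984 - 41.3438 = 29.5547.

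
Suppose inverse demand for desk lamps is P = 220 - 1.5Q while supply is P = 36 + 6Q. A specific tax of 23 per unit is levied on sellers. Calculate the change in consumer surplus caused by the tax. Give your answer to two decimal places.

Without the tax, 220 - 1.5Q = 36 + 6Q so Q* = 24.5333 and P* = 183.2.
With the tax, sellers need 23 more per unit: 220 - 1.5Q = 36 + 6Q + 23, so Q_t = 21.4667. Buyers pay P_b = 187.8; sellers receive P_s = P_b - 23 = 164.8.
CS falls from (1/2)(24.5333)(36.8) = 451.4133 to (1/2)(21.4667)(32.2) = 345.6133, a change of -105.8.

-105.80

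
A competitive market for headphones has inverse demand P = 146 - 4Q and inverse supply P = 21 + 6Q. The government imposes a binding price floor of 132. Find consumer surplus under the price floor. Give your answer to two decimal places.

Free-market equilibrium: 146 - 4Q = 21 + 6Q gives Q* = 12.5, P* = 96.
At P = 132, buyers demand (146 - 132)/4 = 3.5 while sellers would supply more, so the quantity traded is 3.5 at price 132.
CS is the triangle under demand above 132: (1/2)(3.5)(146 - 132) = 24.5.

24.50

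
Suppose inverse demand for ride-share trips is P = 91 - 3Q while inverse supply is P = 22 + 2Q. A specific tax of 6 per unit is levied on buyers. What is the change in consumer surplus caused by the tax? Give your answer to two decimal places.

-47.52

Without the tax, 91 - 3Q = 22 + 2Q so Q* = 13.8 and P* = 49.6.
A tax on buyers shifts demand down by 6: (91 - 6) - 3Q = 22 + 2Q, so Q_t = 12.6. Buyers pay P_b = 53.2; sellers receive P_s = P_b - 6 = 47.2.
Consumers lose the trapezoid between P* and P_b out to Q_t plus the triangle from Q_t to Q*: change in CS = 238.14 - 285.66 = -47.52.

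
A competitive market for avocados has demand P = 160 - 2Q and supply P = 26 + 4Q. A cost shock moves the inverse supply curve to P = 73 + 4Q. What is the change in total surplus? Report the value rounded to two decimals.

-865.58

Initial equilibrium: Q_0 = 22.3333, P_0 = 115.3333; CS_0 = (1/2)(22.3333)(44.6667) = 498.7778, PS_0 = (1/2)(22.3333)(89.3333) = 997.5556.
New equilibrium: 160 - 2Q = 73 + 4Q gives Q_1 = 14.5, P_1 = 131; CS_1 = 210.25, PS_1 = 420.5.
Change in total surplus = (210.25 + 420.5) - (498.7778 + 997.5556) = -865.5833.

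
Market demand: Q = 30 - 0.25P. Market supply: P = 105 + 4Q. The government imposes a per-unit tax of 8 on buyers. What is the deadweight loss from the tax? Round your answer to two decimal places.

4.00

Rewriting demand in inverse form: P = 120 - 4Q.
Pre-tax equilibrium: 120 - 4Q = 105 + 4Q gives Q* = 1.875, P* = 112.5.
With the tax, buyers' net willingness to pay falls by 8: (120 - 8) - 4Q = 105 + 4Q, so Q_t = 0.875. Buyers pay P_b = 116.5; sellers receive P_s = P_b - 8 = 108.5.
Deadweight loss is the triangle between the curves from Q_t to Q*: (1/2)(1.875 - 0.875)(8) = 4.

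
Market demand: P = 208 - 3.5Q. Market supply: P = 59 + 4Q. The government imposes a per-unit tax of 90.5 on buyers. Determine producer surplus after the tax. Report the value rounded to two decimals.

121.68

Pre-tax equilibrium: 208 - 3.5Q = 59 + 4Q gives Q* = 19.8667, P* = 138.4667.
With the tax, buyers' net willingness to pay falls by 90.5: (208 - 90.5) - 3.5Q = 59 + 4Q, so Q_t = 7.8. Buyers pay P_b = 180.7; sellers receive P_s = P_b - 90.5 = 90.2.
Producer surplus is the triangle above supply below P_s: (1/2)(7.8)(90.2 - 59) = 121.68.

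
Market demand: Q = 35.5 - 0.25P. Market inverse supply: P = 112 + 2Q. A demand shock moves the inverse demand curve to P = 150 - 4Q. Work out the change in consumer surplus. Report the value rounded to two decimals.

Rewriting demand in inverse form: P = 142 - 4Q.
Initial equilibrium: Q_0 = 5, P_0 = 122; CS_0 = (1/2)(5)(20) = 50, PS_0 = (1/2)(5)(10) = 25.
New equilibrium: 150 - 4Q = 112 + 2Q gives Q_1 = 6.3333, P_1 = 124.6667; CS_1 = 80.2222, PS_1 = 40.1111.
Change in consumer surplus = 80.2222 - 50 = 30.2222.

30.22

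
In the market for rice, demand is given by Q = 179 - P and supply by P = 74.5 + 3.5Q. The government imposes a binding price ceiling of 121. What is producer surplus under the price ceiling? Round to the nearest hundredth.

Rewriting demand in inverse form: P = 179 - Q.
Free-market equilibrium: 179 - Q = 74.5 + 3.5Q gives Q* = 23.2222, P* = 155.7778.
At P = 121, sellers supply (121 - 74.5)/3.5 = 13.2857 while buyers want more, so the quantity traded is 13.2857 at price 121.
PS is the triangle above supply below 121: (1/2)(13.2857)(121 - 74.5) = 308.8929.

308.89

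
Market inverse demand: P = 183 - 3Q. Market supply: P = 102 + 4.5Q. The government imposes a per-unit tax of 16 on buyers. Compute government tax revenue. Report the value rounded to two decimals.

138.67

Without the tax, 183 - 3Q = 102 + 4.5Q so Q* = 10.8 and P* = 150.6.
A tax on buyers shifts demand down by 16: (183 - 16) - 3Q = 102 + 4.5Q, so Q_t = 8.6667. Buyers pay P_b = 157; sellers receive P_s = P_b - 16 = 141.
Tax revenue = t x Q_t = 16 x 8.6667 = 138.6667.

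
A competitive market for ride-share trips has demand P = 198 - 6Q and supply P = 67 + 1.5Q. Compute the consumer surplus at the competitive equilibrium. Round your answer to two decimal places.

915.25

Setting demand equal to supply, 131 = 7.5Q, so Q* = 17.4667 and P* = 93.2.
The demand choke price is 198, so CS = (1/2)(Q*)(198 - P*) = (1/2)(17.4667)(104.8) = 915.2533.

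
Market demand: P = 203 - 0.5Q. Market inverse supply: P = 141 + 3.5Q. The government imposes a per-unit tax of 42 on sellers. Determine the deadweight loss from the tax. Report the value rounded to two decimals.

220.50

Without the tax, 203 - 0.5Q = 141 + 3.5Q so Q* = 15.5 and P* = 195.25.
A tax on sellers shifts supply up by 42: 203 - 0.5Q = 141 + 3.5Q + 42, so Q_t = 5. Buyers pay P_b = 200.5; sellers receive P_s = P_b - 42 = 158.5.
Deadweight loss is the triangle between the curves from Q_t to Q*: (1/2)(15.5 - 5)(42) = 220.5.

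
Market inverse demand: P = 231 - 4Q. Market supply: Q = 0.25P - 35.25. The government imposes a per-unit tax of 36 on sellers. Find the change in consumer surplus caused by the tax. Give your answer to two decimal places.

-162.00

Rewriting supply in inverse form: P = 141 + 4Q.
Without the tax, 231 - 4Q = 141 + 4Q so Q* = 11.25 and P* = 186.
A tax on sellers shifts supply up by 36: 231 - 4Q = 141 + 4Q + 36, so Q_t = 6.75. Buyers pay P_b = 204; sellers receive P_s = P_b - 36 = 168.
Consumers lose the trapezoid between P* and P_b out to Q_t plus the triangle from Q_t to Q*: change in CS = 91.125 - 253.125 = -162.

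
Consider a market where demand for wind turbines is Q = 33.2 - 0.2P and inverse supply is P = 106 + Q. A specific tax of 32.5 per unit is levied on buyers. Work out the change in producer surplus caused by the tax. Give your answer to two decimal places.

-39.50

Rewriting demand in inverse form: P = 166 - 5Q.
Pre-tax equilibrium: 166 - 5Q = 106 + Q gives Q* = 10, P* = 116.
With the tax, buyers' net willingness to pay falls by 32.5: (166 - 32.5) - 5Q = 106 + Q, so Q_t = 4.5833. Buyers pay P_b = 143.0833; sellers receive P_s = P_b - 32.5 = 110.5833.
PS falls from (1/2)(10)(10) = 50 to (1/2)(4.5833)(4.5833) = 10.5035, a change of -39.4965.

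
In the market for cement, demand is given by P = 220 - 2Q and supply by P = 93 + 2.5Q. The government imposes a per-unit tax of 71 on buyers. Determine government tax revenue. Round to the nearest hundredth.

883.56

Without the tax, 220 - 2Q = 93 + 2.5Q so Q* = 28.2222 and P* = 163.5556.
A tax on buyers shifts demand down by 71: (220 - 71) - 2Q = 93 + 2.5Q, so Q_t = 12.4444. Buyers pay P_b = 195.1111; sellers receive P_s = P_b - 71 = 124.1111.
Tax revenue = t x Q_t = 71 x 12.4444 = 883.5556.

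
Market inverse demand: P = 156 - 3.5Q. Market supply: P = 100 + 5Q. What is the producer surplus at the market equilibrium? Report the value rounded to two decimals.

108.51

Set 156 - 3.5Q = 100 + 5Q, which gives 56 = 8.5Q, so Q* = 6.5882 and P* = 156 - 3.5(6.5882) = 132.9412.
Producer surplus is the triangle above supply below P*: (1/2)(6.5882)(132.9412 - 100) = (1/2)(6.5882)(32.9412) = 108.5121.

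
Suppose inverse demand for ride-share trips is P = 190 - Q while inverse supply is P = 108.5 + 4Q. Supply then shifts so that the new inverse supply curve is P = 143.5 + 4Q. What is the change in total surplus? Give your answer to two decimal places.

-448.00

Initial equilibrium: Q_0 = 16.3, P_0 = 173.7; CS_0 = (1/2)(16.3)(16.3) = 132.845, PS_0 = (1/2)(16.3)(65.2) = 531.38.
New equilibrium: 190 - Q = 143.5 + 4Q gives Q_1 = 9.3, P_1 = 180.7; CS_1 = 43.245, PS_1 = 172.98.
Change in total surplus = (43.245 + 172.98) - (132.845 + 531.38) = -448.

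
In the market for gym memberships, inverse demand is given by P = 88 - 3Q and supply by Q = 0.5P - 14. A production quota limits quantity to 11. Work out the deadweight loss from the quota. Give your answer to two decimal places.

Rewriting supply in inverse form: P = 28 + 2Q.
Without the quota, 88 - 3Q = 28 + 2Q gives Q* = 12.
At Q = 11 the demand price is 88 - 3(11) = 55 and the supply price is 28 + 2(11) = 50.
Deadweight loss is the triangle between the curves from 11 to 12: (1/2)(55 - 50)(12 - 11) = 2.5.

2.50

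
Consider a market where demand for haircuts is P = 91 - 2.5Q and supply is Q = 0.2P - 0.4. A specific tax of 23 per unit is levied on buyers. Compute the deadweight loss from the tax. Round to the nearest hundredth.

35.27

Rewriting supply in inverse form: P = 2 + 5Q.
Pre-tax equilibrium: 91 - 2.5Q = 2 + 5Q gives Q* = 11.8667, P* = 61.3333.
A tax on buyers shifts demand down by 23: (91 - 23) - 2.5Q = 2 + 5Q, so Q_t = 8.8. Buyers pay P_b = 69; sellers receive P_s = P_b - 23 = 46.
Deadweight loss is the triangle between the curves from Q_t to Q*: (1/2)(11.8667 - 8.8)(23) = 35.2667.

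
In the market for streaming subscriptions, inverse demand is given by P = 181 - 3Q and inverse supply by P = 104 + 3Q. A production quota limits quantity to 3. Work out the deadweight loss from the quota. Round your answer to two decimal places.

Unrestricted equilibrium: Q* = (181 - 104)/(3 + 3) = 12.8333.
At Q = 3 the demand price is 181 - 3(3) = 172 and the supply price is 104 + 3(3) = 113.
Deadweight loss is the triangle between the curves from 3 to 12.8333: (1/2)(172 - 113)(12.8333 - 3) = 290.0833.

290.08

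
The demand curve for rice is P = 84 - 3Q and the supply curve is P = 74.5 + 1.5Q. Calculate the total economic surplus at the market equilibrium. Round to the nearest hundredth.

Set 84 - 3Q = 74.5 + 1.5Q, which gives 9.5 = 4.5Q, so Q* = 2.1111 and P* = 84 - 3(2.1111) = 77.6667.
CS = (1/2)(2.1111)(6.3333) = 6.6852 and PS = (1/2)(2.1111)(3.1667) = 3.3426, so total surplus = 10.0278.

10.03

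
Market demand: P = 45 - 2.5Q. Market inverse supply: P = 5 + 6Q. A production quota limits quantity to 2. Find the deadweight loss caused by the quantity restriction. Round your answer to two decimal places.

Without the quota, 45 - 2.5Q = 5 + 6Q gives Q* = 4.7059.
At Q = 2 the demand price is 45 - 2.5(2) = 40 and the supply price is 5 + 6(2) = 17.
Deadweight loss is the triangle between the curves from 2 to 4.7059: (1/2)(40 - 17)(4.7059 - 2) = 31.1176.

31.12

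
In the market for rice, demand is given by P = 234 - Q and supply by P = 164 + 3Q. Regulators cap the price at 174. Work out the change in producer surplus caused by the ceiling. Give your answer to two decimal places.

-442.71

Free-market equilibrium: 234 - Q = 164 + 3Q gives Q* = 17.5, P* = 216.5.
At P = 174, sellers supply (174 - 164)/3 = 3.3333 while buyers want more, so the quantity traded is 3.3333 at price 174.
PS goes from (1/2)(17.5)(52.5) = 459.375 to 16.6667 (computed as (174 - 164)(3.3333) - (1/2)(3)(3.3333)^2), a change of -442.7083.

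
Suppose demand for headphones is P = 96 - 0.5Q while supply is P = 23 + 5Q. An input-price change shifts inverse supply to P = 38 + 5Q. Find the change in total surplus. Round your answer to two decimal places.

-178.64

Initial equilibrium: Q_0 = 13.2727, P_0 = 89.3636; CS_0 = (1/2)(13.2727)(6.6364) = 44.0413, PS_0 = (1/2)(13.2727)(66.3636) = 440.4132.
New equilibrium: 96 - 0.5Q = 38 + 5Q gives Q_1 = 10.5455, P_1 = 90.7273; CS_1 = 27.8017, PS_1 = 278.0165.
Change in total surplus = (27.8017 + 278.0165) - (44.0413 + 440.4132) = -178.6364.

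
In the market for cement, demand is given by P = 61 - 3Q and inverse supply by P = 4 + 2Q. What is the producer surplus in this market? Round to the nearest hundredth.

Equilibrium: 61 - 3Q = 4 + 2Q, so Q* = 11.4 and P* = 26.8.
Producer surplus is the triangle above supply below P*: (1/2)(11.4)(26.8 - 4) = (1/2)(11.4)(22.8) = 129.96.

129.96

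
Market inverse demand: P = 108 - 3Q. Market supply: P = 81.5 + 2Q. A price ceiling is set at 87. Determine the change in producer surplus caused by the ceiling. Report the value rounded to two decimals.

-20.53

Without the control, 108 - 3Q = 81.5 + 2Q so Q* = 5.3 and P* = 92.1.
At the ceiling price 87, quantity supplied is (87 - 81.5)/2 = 2.75; supply is the short side, so Q = 2.75 trades at P = 87.
PS goes from (1/2)(5.3)(10.6) = 28.09 to 7.5625 (computed as (87 - 81.5)(2.75) - (1/2)(2)(2.75)^2), a change of -20.5275.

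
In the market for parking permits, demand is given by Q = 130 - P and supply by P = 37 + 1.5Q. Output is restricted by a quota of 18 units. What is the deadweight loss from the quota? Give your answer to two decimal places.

Rewriting demand in inverse form: P = 130 - Q.
Unrestricted equilibrium: Q* = (130 - 37)/(1 + 1.5) = 37.2.
At Q = 18 the demand price is 130 - (18) = 112 and the supply price is 37 + 1.5(18) = 64.
Deadweight loss is the triangle between the curves from 18 to 37.2: (1/2)(112 - 64)(37.2 - 18) = 460.8.

460.80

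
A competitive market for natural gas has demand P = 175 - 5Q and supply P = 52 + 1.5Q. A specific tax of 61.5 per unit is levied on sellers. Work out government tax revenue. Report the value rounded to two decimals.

581.88

Without the tax, 175 - 5Q = 52 + 1.5Q so Q* = 18.9231 and P* = 80.3846.
With the tax, sellers need 61.5 more per unit: 175 - 5Q = 52 + 1.5Q + 61.5, so Q_t = 9.4615. Buyers pay P_b = 127.6923; sellers receive P_s = P_b - 61.5 = 66.1923.
Revenue is the tax times quantity traded: 61.5 x 9.4615 = 581.8846.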